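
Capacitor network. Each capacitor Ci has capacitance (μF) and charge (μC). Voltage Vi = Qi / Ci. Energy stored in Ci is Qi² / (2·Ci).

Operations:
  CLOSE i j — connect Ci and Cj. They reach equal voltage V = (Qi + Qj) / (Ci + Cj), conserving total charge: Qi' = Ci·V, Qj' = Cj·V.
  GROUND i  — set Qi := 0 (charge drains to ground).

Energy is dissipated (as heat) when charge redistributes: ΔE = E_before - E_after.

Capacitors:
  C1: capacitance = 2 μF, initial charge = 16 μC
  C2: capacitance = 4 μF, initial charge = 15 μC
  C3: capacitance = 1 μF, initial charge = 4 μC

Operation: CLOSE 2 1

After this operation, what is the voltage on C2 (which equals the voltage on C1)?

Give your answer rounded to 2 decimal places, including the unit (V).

Answer: 5.17 V

Derivation:
Initial: C1(2μF, Q=16μC, V=8.00V), C2(4μF, Q=15μC, V=3.75V), C3(1μF, Q=4μC, V=4.00V)
Op 1: CLOSE 2-1: Q_total=31.00, C_total=6.00, V=5.17; Q2=20.67, Q1=10.33; dissipated=12.042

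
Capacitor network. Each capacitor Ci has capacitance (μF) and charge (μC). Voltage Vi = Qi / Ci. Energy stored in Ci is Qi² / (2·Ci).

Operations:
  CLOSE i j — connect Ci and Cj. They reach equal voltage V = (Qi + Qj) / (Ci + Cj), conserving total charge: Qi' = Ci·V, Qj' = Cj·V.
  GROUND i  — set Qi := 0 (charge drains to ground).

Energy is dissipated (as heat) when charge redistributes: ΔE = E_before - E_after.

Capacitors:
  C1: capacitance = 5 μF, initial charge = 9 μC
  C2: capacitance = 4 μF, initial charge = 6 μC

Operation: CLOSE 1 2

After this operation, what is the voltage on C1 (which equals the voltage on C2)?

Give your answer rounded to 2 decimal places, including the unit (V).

Answer: 1.67 V

Derivation:
Initial: C1(5μF, Q=9μC, V=1.80V), C2(4μF, Q=6μC, V=1.50V)
Op 1: CLOSE 1-2: Q_total=15.00, C_total=9.00, V=1.67; Q1=8.33, Q2=6.67; dissipated=0.100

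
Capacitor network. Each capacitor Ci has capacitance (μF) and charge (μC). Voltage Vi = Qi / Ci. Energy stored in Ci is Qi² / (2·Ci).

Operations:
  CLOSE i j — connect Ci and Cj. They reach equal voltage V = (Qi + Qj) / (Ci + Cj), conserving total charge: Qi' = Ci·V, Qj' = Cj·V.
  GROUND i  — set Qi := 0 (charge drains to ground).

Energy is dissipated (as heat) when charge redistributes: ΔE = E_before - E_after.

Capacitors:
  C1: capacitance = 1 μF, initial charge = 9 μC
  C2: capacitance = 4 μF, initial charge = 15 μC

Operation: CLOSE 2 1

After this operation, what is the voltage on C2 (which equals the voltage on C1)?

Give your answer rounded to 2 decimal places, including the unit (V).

Initial: C1(1μF, Q=9μC, V=9.00V), C2(4μF, Q=15μC, V=3.75V)
Op 1: CLOSE 2-1: Q_total=24.00, C_total=5.00, V=4.80; Q2=19.20, Q1=4.80; dissipated=11.025

Answer: 4.80 V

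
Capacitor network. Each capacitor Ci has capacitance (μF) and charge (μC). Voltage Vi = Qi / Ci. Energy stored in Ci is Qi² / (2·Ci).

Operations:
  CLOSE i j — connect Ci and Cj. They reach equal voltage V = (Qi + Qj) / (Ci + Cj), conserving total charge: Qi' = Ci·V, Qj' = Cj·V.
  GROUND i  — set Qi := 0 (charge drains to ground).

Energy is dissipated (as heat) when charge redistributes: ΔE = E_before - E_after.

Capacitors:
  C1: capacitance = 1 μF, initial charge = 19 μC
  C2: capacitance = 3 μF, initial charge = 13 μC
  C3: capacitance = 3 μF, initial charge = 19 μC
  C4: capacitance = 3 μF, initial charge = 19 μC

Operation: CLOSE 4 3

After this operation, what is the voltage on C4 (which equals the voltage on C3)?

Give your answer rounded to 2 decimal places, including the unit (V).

Initial: C1(1μF, Q=19μC, V=19.00V), C2(3μF, Q=13μC, V=4.33V), C3(3μF, Q=19μC, V=6.33V), C4(3μF, Q=19μC, V=6.33V)
Op 1: CLOSE 4-3: Q_total=38.00, C_total=6.00, V=6.33; Q4=19.00, Q3=19.00; dissipated=0.000

Answer: 6.33 V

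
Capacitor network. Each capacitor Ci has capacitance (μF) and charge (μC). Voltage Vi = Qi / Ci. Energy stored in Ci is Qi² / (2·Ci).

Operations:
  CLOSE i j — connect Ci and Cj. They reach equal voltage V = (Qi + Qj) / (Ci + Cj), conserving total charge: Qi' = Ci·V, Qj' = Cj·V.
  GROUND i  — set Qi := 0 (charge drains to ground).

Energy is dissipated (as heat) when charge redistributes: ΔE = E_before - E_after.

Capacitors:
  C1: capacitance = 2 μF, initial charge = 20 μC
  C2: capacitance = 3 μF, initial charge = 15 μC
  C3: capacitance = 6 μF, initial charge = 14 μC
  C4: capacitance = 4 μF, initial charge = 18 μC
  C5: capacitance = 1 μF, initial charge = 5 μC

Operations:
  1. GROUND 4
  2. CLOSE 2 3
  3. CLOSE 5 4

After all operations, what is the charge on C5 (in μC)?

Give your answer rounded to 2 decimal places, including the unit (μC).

Initial: C1(2μF, Q=20μC, V=10.00V), C2(3μF, Q=15μC, V=5.00V), C3(6μF, Q=14μC, V=2.33V), C4(4μF, Q=18μC, V=4.50V), C5(1μF, Q=5μC, V=5.00V)
Op 1: GROUND 4: Q4=0; energy lost=40.500
Op 2: CLOSE 2-3: Q_total=29.00, C_total=9.00, V=3.22; Q2=9.67, Q3=19.33; dissipated=7.111
Op 3: CLOSE 5-4: Q_total=5.00, C_total=5.00, V=1.00; Q5=1.00, Q4=4.00; dissipated=10.000
Final charges: Q1=20.00, Q2=9.67, Q3=19.33, Q4=4.00, Q5=1.00

Answer: 1.00 μC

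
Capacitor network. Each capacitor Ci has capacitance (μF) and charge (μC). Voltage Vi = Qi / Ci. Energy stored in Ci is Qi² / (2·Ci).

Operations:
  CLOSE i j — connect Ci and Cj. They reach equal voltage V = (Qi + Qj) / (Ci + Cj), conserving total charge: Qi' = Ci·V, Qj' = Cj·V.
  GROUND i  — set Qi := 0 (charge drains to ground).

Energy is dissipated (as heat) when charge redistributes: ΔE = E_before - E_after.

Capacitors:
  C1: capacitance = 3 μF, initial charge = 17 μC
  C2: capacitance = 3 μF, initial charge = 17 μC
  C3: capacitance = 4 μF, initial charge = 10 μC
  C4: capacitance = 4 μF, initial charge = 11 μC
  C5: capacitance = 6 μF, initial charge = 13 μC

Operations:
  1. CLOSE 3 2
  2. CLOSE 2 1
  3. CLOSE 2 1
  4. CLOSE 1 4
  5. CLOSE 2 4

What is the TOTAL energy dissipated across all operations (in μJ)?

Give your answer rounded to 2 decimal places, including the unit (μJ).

Initial: C1(3μF, Q=17μC, V=5.67V), C2(3μF, Q=17μC, V=5.67V), C3(4μF, Q=10μC, V=2.50V), C4(4μF, Q=11μC, V=2.75V), C5(6μF, Q=13μC, V=2.17V)
Op 1: CLOSE 3-2: Q_total=27.00, C_total=7.00, V=3.86; Q3=15.43, Q2=11.57; dissipated=8.595
Op 2: CLOSE 2-1: Q_total=28.57, C_total=6.00, V=4.76; Q2=14.29, Q1=14.29; dissipated=2.456
Op 3: CLOSE 2-1: Q_total=28.57, C_total=6.00, V=4.76; Q2=14.29, Q1=14.29; dissipated=0.000
Op 4: CLOSE 1-4: Q_total=25.29, C_total=7.00, V=3.61; Q1=10.84, Q4=14.45; dissipated=3.470
Op 5: CLOSE 2-4: Q_total=28.73, C_total=7.00, V=4.10; Q2=12.31, Q4=16.42; dissipated=1.133
Total dissipated: 15.653 μJ

Answer: 15.65 μJ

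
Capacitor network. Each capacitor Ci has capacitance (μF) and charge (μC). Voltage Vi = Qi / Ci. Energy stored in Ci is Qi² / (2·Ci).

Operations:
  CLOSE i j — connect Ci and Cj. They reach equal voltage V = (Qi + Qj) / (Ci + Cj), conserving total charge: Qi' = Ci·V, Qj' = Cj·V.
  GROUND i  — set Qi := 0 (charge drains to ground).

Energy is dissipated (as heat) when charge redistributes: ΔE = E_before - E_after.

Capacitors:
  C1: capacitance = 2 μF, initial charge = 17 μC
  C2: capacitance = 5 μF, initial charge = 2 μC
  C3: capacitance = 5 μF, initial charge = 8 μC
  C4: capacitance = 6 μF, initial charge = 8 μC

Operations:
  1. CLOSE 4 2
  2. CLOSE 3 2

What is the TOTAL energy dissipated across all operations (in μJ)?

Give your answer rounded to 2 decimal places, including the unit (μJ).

Answer: 1.78 μJ

Derivation:
Initial: C1(2μF, Q=17μC, V=8.50V), C2(5μF, Q=2μC, V=0.40V), C3(5μF, Q=8μC, V=1.60V), C4(6μF, Q=8μC, V=1.33V)
Op 1: CLOSE 4-2: Q_total=10.00, C_total=11.00, V=0.91; Q4=5.45, Q2=4.55; dissipated=1.188
Op 2: CLOSE 3-2: Q_total=12.55, C_total=10.00, V=1.25; Q3=6.27, Q2=6.27; dissipated=0.597
Total dissipated: 1.785 μJ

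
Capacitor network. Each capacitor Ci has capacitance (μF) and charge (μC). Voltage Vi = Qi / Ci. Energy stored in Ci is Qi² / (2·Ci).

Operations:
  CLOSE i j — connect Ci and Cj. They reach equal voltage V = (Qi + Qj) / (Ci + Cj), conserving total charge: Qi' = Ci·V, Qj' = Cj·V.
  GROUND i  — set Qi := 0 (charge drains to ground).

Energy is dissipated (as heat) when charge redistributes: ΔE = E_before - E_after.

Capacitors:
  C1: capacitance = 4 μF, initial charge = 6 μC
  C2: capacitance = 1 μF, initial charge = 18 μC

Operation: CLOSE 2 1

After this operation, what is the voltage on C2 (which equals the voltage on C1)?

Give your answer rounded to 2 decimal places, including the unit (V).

Answer: 4.80 V

Derivation:
Initial: C1(4μF, Q=6μC, V=1.50V), C2(1μF, Q=18μC, V=18.00V)
Op 1: CLOSE 2-1: Q_total=24.00, C_total=5.00, V=4.80; Q2=4.80, Q1=19.20; dissipated=108.900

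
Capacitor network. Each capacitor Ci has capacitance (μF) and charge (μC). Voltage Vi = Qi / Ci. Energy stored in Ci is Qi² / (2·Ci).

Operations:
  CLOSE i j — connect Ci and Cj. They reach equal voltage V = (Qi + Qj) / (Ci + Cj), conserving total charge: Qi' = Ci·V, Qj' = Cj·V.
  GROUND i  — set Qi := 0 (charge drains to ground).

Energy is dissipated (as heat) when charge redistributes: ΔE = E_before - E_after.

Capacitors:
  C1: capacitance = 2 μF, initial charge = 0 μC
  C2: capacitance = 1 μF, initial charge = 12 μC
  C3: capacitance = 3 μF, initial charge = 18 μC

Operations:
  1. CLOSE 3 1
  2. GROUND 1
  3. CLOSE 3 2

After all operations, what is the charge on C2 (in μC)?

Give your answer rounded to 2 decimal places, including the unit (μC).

Initial: C1(2μF, Q=0μC, V=0.00V), C2(1μF, Q=12μC, V=12.00V), C3(3μF, Q=18μC, V=6.00V)
Op 1: CLOSE 3-1: Q_total=18.00, C_total=5.00, V=3.60; Q3=10.80, Q1=7.20; dissipated=21.600
Op 2: GROUND 1: Q1=0; energy lost=12.960
Op 3: CLOSE 3-2: Q_total=22.80, C_total=4.00, V=5.70; Q3=17.10, Q2=5.70; dissipated=26.460
Final charges: Q1=0.00, Q2=5.70, Q3=17.10

Answer: 5.70 μC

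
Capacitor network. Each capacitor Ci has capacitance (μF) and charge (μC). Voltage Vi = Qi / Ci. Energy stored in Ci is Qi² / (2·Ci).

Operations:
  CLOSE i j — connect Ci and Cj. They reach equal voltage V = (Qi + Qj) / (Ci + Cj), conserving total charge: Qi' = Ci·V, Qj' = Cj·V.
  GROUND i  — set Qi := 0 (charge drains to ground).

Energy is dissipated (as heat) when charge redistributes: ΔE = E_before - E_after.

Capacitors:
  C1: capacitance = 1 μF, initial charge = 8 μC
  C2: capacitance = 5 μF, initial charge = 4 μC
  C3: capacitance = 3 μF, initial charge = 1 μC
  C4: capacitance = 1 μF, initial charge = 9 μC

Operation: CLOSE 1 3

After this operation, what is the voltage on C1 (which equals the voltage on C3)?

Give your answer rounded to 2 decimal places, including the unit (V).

Initial: C1(1μF, Q=8μC, V=8.00V), C2(5μF, Q=4μC, V=0.80V), C3(3μF, Q=1μC, V=0.33V), C4(1μF, Q=9μC, V=9.00V)
Op 1: CLOSE 1-3: Q_total=9.00, C_total=4.00, V=2.25; Q1=2.25, Q3=6.75; dissipated=22.042

Answer: 2.25 V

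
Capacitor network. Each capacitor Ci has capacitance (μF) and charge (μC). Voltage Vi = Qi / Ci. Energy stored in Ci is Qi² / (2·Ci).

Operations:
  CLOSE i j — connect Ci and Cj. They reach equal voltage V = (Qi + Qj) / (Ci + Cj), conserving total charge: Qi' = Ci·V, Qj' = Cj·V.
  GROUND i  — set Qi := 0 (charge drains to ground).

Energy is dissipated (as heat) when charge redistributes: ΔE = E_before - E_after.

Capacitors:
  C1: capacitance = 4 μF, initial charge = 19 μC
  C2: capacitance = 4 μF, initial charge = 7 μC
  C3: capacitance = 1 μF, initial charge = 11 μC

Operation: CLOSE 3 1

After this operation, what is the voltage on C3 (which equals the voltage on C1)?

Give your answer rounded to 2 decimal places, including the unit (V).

Answer: 6.00 V

Derivation:
Initial: C1(4μF, Q=19μC, V=4.75V), C2(4μF, Q=7μC, V=1.75V), C3(1μF, Q=11μC, V=11.00V)
Op 1: CLOSE 3-1: Q_total=30.00, C_total=5.00, V=6.00; Q3=6.00, Q1=24.00; dissipated=15.625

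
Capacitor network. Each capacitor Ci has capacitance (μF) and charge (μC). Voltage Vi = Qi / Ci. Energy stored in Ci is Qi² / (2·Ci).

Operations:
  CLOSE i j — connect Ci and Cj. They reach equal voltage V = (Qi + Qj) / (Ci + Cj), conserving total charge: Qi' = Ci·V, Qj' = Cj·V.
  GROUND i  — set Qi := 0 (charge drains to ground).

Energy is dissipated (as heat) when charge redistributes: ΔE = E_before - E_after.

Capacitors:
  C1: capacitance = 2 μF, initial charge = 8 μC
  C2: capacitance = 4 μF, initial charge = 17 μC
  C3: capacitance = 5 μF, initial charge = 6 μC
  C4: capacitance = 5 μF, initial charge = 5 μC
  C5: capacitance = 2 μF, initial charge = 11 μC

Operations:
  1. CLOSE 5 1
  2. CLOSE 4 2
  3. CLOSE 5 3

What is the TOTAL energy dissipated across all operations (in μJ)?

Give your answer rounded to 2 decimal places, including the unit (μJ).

Initial: C1(2μF, Q=8μC, V=4.00V), C2(4μF, Q=17μC, V=4.25V), C3(5μF, Q=6μC, V=1.20V), C4(5μF, Q=5μC, V=1.00V), C5(2μF, Q=11μC, V=5.50V)
Op 1: CLOSE 5-1: Q_total=19.00, C_total=4.00, V=4.75; Q5=9.50, Q1=9.50; dissipated=1.125
Op 2: CLOSE 4-2: Q_total=22.00, C_total=9.00, V=2.44; Q4=12.22, Q2=9.78; dissipated=11.736
Op 3: CLOSE 5-3: Q_total=15.50, C_total=7.00, V=2.21; Q5=4.43, Q3=11.07; dissipated=9.002
Total dissipated: 21.863 μJ

Answer: 21.86 μJ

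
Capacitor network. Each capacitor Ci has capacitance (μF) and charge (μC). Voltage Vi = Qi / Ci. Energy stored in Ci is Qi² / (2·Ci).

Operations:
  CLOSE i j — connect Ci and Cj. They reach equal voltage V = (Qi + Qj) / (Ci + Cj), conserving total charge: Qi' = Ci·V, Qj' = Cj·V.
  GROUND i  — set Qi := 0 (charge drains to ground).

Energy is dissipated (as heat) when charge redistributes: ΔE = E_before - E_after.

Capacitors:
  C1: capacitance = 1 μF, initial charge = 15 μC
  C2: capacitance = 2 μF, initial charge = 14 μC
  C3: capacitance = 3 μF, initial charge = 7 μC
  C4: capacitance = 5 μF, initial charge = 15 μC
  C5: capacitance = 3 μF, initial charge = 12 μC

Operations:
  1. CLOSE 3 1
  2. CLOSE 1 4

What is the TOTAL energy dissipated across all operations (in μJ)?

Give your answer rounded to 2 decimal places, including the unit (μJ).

Initial: C1(1μF, Q=15μC, V=15.00V), C2(2μF, Q=14μC, V=7.00V), C3(3μF, Q=7μC, V=2.33V), C4(5μF, Q=15μC, V=3.00V), C5(3μF, Q=12μC, V=4.00V)
Op 1: CLOSE 3-1: Q_total=22.00, C_total=4.00, V=5.50; Q3=16.50, Q1=5.50; dissipated=60.167
Op 2: CLOSE 1-4: Q_total=20.50, C_total=6.00, V=3.42; Q1=3.42, Q4=17.08; dissipated=2.604
Total dissipated: 62.771 μJ

Answer: 62.77 μJ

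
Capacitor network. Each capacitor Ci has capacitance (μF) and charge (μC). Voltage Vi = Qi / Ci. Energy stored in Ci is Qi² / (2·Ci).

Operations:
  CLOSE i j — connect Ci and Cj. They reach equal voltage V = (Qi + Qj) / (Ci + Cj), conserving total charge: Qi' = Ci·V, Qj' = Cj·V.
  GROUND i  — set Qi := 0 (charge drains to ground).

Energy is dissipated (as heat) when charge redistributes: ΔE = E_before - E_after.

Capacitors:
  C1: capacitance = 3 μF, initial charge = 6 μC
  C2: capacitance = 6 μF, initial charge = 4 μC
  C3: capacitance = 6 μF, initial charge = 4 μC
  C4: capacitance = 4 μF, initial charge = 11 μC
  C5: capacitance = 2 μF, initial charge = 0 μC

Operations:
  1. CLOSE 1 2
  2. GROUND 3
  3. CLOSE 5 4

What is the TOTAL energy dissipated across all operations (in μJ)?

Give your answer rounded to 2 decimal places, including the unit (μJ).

Initial: C1(3μF, Q=6μC, V=2.00V), C2(6μF, Q=4μC, V=0.67V), C3(6μF, Q=4μC, V=0.67V), C4(4μF, Q=11μC, V=2.75V), C5(2μF, Q=0μC, V=0.00V)
Op 1: CLOSE 1-2: Q_total=10.00, C_total=9.00, V=1.11; Q1=3.33, Q2=6.67; dissipated=1.778
Op 2: GROUND 3: Q3=0; energy lost=1.333
Op 3: CLOSE 5-4: Q_total=11.00, C_total=6.00, V=1.83; Q5=3.67, Q4=7.33; dissipated=5.042
Total dissipated: 8.153 μJ

Answer: 8.15 μJ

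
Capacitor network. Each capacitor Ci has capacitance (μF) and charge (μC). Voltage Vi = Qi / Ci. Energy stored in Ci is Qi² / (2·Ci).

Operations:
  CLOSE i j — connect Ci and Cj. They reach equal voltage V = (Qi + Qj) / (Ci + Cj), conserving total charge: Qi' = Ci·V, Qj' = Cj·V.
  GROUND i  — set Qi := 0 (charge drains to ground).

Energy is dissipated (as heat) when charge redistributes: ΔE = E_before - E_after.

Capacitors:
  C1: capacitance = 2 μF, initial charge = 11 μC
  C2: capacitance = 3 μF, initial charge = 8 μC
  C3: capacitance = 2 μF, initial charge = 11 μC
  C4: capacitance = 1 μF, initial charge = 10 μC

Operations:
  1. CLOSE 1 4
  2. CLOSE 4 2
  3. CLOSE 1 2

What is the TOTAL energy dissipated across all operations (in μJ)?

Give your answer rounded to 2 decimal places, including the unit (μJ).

Initial: C1(2μF, Q=11μC, V=5.50V), C2(3μF, Q=8μC, V=2.67V), C3(2μF, Q=11μC, V=5.50V), C4(1μF, Q=10μC, V=10.00V)
Op 1: CLOSE 1-4: Q_total=21.00, C_total=3.00, V=7.00; Q1=14.00, Q4=7.00; dissipated=6.750
Op 2: CLOSE 4-2: Q_total=15.00, C_total=4.00, V=3.75; Q4=3.75, Q2=11.25; dissipated=7.042
Op 3: CLOSE 1-2: Q_total=25.25, C_total=5.00, V=5.05; Q1=10.10, Q2=15.15; dissipated=6.338
Total dissipated: 20.129 μJ

Answer: 20.13 μJ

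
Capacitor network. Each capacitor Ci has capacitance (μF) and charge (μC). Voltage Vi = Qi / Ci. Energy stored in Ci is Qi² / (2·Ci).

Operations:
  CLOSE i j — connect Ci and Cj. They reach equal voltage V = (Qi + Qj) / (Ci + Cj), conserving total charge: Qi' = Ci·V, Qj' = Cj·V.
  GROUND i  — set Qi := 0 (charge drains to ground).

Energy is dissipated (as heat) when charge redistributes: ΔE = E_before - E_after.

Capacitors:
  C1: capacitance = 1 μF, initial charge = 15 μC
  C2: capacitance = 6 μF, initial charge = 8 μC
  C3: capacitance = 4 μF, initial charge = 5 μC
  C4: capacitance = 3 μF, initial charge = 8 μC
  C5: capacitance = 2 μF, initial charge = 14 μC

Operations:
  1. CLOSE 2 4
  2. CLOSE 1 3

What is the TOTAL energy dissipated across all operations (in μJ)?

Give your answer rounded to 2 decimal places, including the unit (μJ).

Answer: 77.40 μJ

Derivation:
Initial: C1(1μF, Q=15μC, V=15.00V), C2(6μF, Q=8μC, V=1.33V), C3(4μF, Q=5μC, V=1.25V), C4(3μF, Q=8μC, V=2.67V), C5(2μF, Q=14μC, V=7.00V)
Op 1: CLOSE 2-4: Q_total=16.00, C_total=9.00, V=1.78; Q2=10.67, Q4=5.33; dissipated=1.778
Op 2: CLOSE 1-3: Q_total=20.00, C_total=5.00, V=4.00; Q1=4.00, Q3=16.00; dissipated=75.625
Total dissipated: 77.403 μJ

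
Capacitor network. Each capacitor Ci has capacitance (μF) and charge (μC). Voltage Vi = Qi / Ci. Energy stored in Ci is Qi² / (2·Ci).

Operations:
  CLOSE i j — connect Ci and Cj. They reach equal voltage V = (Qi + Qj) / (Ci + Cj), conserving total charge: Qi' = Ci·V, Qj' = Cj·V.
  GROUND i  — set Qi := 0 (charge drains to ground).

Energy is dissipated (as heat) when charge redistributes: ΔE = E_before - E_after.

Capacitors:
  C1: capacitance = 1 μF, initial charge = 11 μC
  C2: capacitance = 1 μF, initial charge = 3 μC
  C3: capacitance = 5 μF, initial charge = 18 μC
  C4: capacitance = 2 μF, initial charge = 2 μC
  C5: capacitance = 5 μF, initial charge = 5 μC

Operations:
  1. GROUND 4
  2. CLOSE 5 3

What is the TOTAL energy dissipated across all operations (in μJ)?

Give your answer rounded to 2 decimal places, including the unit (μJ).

Answer: 9.45 μJ

Derivation:
Initial: C1(1μF, Q=11μC, V=11.00V), C2(1μF, Q=3μC, V=3.00V), C3(5μF, Q=18μC, V=3.60V), C4(2μF, Q=2μC, V=1.00V), C5(5μF, Q=5μC, V=1.00V)
Op 1: GROUND 4: Q4=0; energy lost=1.000
Op 2: CLOSE 5-3: Q_total=23.00, C_total=10.00, V=2.30; Q5=11.50, Q3=11.50; dissipated=8.450
Total dissipated: 9.450 μJ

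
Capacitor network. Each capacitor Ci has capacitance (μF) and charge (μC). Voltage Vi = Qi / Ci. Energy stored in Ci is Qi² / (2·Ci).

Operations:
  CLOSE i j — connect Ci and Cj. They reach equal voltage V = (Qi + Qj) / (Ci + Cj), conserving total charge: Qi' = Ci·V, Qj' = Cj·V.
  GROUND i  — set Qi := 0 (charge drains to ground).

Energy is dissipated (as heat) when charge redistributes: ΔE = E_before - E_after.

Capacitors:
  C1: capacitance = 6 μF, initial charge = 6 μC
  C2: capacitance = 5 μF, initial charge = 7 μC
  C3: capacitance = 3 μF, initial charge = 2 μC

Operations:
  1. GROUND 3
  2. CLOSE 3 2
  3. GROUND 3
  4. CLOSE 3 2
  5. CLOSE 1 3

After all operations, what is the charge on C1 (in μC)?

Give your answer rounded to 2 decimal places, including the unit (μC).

Initial: C1(6μF, Q=6μC, V=1.00V), C2(5μF, Q=7μC, V=1.40V), C3(3μF, Q=2μC, V=0.67V)
Op 1: GROUND 3: Q3=0; energy lost=0.667
Op 2: CLOSE 3-2: Q_total=7.00, C_total=8.00, V=0.88; Q3=2.62, Q2=4.38; dissipated=1.837
Op 3: GROUND 3: Q3=0; energy lost=1.148
Op 4: CLOSE 3-2: Q_total=4.38, C_total=8.00, V=0.55; Q3=1.64, Q2=2.73; dissipated=0.718
Op 5: CLOSE 1-3: Q_total=7.64, C_total=9.00, V=0.85; Q1=5.09, Q3=2.55; dissipated=0.205
Final charges: Q1=5.09, Q2=2.73, Q3=2.55

Answer: 5.09 μC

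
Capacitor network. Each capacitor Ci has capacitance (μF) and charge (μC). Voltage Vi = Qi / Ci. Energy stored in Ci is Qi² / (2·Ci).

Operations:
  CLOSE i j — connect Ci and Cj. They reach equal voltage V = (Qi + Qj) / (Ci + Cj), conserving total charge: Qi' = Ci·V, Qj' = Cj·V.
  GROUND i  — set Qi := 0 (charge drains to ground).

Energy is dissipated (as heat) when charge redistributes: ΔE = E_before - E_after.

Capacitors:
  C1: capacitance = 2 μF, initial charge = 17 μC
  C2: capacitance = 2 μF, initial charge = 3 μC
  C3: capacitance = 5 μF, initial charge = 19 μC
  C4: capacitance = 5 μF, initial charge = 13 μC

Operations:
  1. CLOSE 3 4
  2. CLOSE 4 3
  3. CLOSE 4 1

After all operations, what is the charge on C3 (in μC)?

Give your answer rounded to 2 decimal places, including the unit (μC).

Initial: C1(2μF, Q=17μC, V=8.50V), C2(2μF, Q=3μC, V=1.50V), C3(5μF, Q=19μC, V=3.80V), C4(5μF, Q=13μC, V=2.60V)
Op 1: CLOSE 3-4: Q_total=32.00, C_total=10.00, V=3.20; Q3=16.00, Q4=16.00; dissipated=1.800
Op 2: CLOSE 4-3: Q_total=32.00, C_total=10.00, V=3.20; Q4=16.00, Q3=16.00; dissipated=0.000
Op 3: CLOSE 4-1: Q_total=33.00, C_total=7.00, V=4.71; Q4=23.57, Q1=9.43; dissipated=20.064
Final charges: Q1=9.43, Q2=3.00, Q3=16.00, Q4=23.57

Answer: 16.00 μC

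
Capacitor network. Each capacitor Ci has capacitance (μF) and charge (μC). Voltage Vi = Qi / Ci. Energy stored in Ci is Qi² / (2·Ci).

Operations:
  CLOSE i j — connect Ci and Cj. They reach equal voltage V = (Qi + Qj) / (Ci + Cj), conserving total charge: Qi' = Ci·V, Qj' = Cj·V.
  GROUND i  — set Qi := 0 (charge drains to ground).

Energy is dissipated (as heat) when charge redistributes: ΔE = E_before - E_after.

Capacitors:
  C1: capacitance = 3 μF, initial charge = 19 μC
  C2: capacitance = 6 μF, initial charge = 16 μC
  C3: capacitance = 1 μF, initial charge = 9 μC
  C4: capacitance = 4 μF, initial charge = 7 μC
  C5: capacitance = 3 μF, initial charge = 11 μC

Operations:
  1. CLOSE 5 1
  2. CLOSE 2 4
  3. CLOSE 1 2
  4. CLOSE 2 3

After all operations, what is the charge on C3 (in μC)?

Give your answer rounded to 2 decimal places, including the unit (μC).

Initial: C1(3μF, Q=19μC, V=6.33V), C2(6μF, Q=16μC, V=2.67V), C3(1μF, Q=9μC, V=9.00V), C4(4μF, Q=7μC, V=1.75V), C5(3μF, Q=11μC, V=3.67V)
Op 1: CLOSE 5-1: Q_total=30.00, C_total=6.00, V=5.00; Q5=15.00, Q1=15.00; dissipated=5.333
Op 2: CLOSE 2-4: Q_total=23.00, C_total=10.00, V=2.30; Q2=13.80, Q4=9.20; dissipated=1.008
Op 3: CLOSE 1-2: Q_total=28.80, C_total=9.00, V=3.20; Q1=9.60, Q2=19.20; dissipated=7.290
Op 4: CLOSE 2-3: Q_total=28.20, C_total=7.00, V=4.03; Q2=24.17, Q3=4.03; dissipated=14.417
Final charges: Q1=9.60, Q2=24.17, Q3=4.03, Q4=9.20, Q5=15.00

Answer: 4.03 μC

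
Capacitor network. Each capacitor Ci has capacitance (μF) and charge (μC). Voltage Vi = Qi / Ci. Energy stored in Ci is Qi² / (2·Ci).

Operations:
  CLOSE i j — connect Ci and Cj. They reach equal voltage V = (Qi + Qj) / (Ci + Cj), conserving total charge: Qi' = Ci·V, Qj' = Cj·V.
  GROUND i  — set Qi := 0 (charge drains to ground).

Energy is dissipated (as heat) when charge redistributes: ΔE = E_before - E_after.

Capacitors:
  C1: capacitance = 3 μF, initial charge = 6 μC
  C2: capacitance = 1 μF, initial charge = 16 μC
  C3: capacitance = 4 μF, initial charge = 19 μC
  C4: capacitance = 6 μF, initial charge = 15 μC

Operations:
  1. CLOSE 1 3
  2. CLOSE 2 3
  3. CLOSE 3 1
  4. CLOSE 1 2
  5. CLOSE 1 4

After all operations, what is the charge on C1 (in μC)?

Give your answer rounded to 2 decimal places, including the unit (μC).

Initial: C1(3μF, Q=6μC, V=2.00V), C2(1μF, Q=16μC, V=16.00V), C3(4μF, Q=19μC, V=4.75V), C4(6μF, Q=15μC, V=2.50V)
Op 1: CLOSE 1-3: Q_total=25.00, C_total=7.00, V=3.57; Q1=10.71, Q3=14.29; dissipated=6.482
Op 2: CLOSE 2-3: Q_total=30.29, C_total=5.00, V=6.06; Q2=6.06, Q3=24.23; dissipated=61.788
Op 3: CLOSE 3-1: Q_total=34.94, C_total=7.00, V=4.99; Q3=19.97, Q1=14.98; dissipated=5.296
Op 4: CLOSE 1-2: Q_total=21.03, C_total=4.00, V=5.26; Q1=15.77, Q2=5.26; dissipated=0.426
Op 5: CLOSE 1-4: Q_total=30.77, C_total=9.00, V=3.42; Q1=10.26, Q4=20.52; dissipated=7.607
Final charges: Q1=10.26, Q2=5.26, Q3=19.97, Q4=20.52

Answer: 10.26 μC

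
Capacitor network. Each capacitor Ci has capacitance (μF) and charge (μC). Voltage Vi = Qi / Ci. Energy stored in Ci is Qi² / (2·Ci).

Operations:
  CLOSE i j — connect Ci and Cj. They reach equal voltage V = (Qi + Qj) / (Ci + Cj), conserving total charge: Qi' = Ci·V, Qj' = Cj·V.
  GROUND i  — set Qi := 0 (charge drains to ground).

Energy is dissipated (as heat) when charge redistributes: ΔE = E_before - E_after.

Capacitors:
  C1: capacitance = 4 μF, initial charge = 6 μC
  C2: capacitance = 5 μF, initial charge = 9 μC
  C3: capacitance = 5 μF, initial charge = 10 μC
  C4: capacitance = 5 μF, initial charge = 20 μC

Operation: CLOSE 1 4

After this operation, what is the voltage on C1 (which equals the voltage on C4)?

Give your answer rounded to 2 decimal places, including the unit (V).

Answer: 2.89 V

Derivation:
Initial: C1(4μF, Q=6μC, V=1.50V), C2(5μF, Q=9μC, V=1.80V), C3(5μF, Q=10μC, V=2.00V), C4(5μF, Q=20μC, V=4.00V)
Op 1: CLOSE 1-4: Q_total=26.00, C_total=9.00, V=2.89; Q1=11.56, Q4=14.44; dissipated=6.944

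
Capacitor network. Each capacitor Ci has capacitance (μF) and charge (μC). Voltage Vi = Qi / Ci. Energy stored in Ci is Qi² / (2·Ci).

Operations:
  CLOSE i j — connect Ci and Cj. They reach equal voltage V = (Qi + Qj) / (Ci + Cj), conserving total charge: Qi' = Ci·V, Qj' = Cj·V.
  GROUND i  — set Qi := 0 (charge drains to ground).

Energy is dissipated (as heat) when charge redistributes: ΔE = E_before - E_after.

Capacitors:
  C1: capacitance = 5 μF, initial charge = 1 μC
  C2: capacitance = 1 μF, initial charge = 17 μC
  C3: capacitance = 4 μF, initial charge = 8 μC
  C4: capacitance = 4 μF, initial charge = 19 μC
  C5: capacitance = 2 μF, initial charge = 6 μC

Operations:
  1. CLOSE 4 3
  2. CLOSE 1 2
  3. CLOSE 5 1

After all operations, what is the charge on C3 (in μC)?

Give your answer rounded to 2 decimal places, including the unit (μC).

Initial: C1(5μF, Q=1μC, V=0.20V), C2(1μF, Q=17μC, V=17.00V), C3(4μF, Q=8μC, V=2.00V), C4(4μF, Q=19μC, V=4.75V), C5(2μF, Q=6μC, V=3.00V)
Op 1: CLOSE 4-3: Q_total=27.00, C_total=8.00, V=3.38; Q4=13.50, Q3=13.50; dissipated=7.562
Op 2: CLOSE 1-2: Q_total=18.00, C_total=6.00, V=3.00; Q1=15.00, Q2=3.00; dissipated=117.600
Op 3: CLOSE 5-1: Q_total=21.00, C_total=7.00, V=3.00; Q5=6.00, Q1=15.00; dissipated=0.000
Final charges: Q1=15.00, Q2=3.00, Q3=13.50, Q4=13.50, Q5=6.00

Answer: 13.50 μC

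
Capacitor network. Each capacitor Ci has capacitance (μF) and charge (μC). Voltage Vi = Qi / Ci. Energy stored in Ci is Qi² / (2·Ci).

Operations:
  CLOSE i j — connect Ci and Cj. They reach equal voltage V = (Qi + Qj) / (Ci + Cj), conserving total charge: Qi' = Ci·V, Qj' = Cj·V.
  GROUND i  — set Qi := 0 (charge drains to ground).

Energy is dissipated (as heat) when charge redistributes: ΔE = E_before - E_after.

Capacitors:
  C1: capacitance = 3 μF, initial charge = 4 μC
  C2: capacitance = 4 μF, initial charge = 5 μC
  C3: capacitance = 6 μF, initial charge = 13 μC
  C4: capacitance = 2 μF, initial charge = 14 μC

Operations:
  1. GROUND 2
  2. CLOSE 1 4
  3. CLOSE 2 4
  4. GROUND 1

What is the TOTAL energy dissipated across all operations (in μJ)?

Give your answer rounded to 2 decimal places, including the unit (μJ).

Initial: C1(3μF, Q=4μC, V=1.33V), C2(4μF, Q=5μC, V=1.25V), C3(6μF, Q=13μC, V=2.17V), C4(2μF, Q=14μC, V=7.00V)
Op 1: GROUND 2: Q2=0; energy lost=3.125
Op 2: CLOSE 1-4: Q_total=18.00, C_total=5.00, V=3.60; Q1=10.80, Q4=7.20; dissipated=19.267
Op 3: CLOSE 2-4: Q_total=7.20, C_total=6.00, V=1.20; Q2=4.80, Q4=2.40; dissipated=8.640
Op 4: GROUND 1: Q1=0; energy lost=19.440
Total dissipated: 50.472 μJ

Answer: 50.47 μJ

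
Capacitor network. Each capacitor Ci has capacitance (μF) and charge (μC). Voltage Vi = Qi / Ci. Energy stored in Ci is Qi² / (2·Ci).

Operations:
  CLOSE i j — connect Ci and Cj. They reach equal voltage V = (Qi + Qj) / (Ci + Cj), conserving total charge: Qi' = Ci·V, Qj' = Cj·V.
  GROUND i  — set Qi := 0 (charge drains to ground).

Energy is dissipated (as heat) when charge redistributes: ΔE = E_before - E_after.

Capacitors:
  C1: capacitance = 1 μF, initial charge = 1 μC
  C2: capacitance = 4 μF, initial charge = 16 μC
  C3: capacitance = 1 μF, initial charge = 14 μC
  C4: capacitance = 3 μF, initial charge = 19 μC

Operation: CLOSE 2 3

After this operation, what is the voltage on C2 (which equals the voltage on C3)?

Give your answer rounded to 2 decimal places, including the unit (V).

Answer: 6.00 V

Derivation:
Initial: C1(1μF, Q=1μC, V=1.00V), C2(4μF, Q=16μC, V=4.00V), C3(1μF, Q=14μC, V=14.00V), C4(3μF, Q=19μC, V=6.33V)
Op 1: CLOSE 2-3: Q_total=30.00, C_total=5.00, V=6.00; Q2=24.00, Q3=6.00; dissipated=40.000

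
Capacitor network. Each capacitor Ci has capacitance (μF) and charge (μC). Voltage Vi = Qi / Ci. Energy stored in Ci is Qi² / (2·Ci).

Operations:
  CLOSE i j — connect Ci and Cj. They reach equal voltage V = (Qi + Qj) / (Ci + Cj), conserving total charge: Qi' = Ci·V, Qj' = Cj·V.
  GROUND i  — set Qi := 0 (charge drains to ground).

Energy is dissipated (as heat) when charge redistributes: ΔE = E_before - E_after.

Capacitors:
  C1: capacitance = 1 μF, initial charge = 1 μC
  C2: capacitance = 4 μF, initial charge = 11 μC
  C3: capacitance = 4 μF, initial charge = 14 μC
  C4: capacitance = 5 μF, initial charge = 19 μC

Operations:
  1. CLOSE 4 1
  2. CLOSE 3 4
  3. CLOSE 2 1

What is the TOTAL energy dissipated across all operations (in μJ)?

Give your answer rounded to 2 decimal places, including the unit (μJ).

Answer: 3.43 μJ

Derivation:
Initial: C1(1μF, Q=1μC, V=1.00V), C2(4μF, Q=11μC, V=2.75V), C3(4μF, Q=14μC, V=3.50V), C4(5μF, Q=19μC, V=3.80V)
Op 1: CLOSE 4-1: Q_total=20.00, C_total=6.00, V=3.33; Q4=16.67, Q1=3.33; dissipated=3.267
Op 2: CLOSE 3-4: Q_total=30.67, C_total=9.00, V=3.41; Q3=13.63, Q4=17.04; dissipated=0.031
Op 3: CLOSE 2-1: Q_total=14.33, C_total=5.00, V=2.87; Q2=11.47, Q1=2.87; dissipated=0.136
Total dissipated: 3.434 μJ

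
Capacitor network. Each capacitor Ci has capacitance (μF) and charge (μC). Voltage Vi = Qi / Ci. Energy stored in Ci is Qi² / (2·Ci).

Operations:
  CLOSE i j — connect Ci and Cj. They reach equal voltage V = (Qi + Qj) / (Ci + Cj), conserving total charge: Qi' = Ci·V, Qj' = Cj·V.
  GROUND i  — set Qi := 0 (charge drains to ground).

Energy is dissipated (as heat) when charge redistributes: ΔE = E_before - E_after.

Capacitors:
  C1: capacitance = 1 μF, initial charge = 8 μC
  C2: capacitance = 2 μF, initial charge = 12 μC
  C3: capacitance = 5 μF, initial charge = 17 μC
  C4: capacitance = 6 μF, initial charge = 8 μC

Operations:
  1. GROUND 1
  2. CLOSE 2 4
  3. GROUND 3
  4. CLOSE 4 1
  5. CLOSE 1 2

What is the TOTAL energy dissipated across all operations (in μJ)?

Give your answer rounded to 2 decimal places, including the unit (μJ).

Initial: C1(1μF, Q=8μC, V=8.00V), C2(2μF, Q=12μC, V=6.00V), C3(5μF, Q=17μC, V=3.40V), C4(6μF, Q=8μC, V=1.33V)
Op 1: GROUND 1: Q1=0; energy lost=32.000
Op 2: CLOSE 2-4: Q_total=20.00, C_total=8.00, V=2.50; Q2=5.00, Q4=15.00; dissipated=16.333
Op 3: GROUND 3: Q3=0; energy lost=28.900
Op 4: CLOSE 4-1: Q_total=15.00, C_total=7.00, V=2.14; Q4=12.86, Q1=2.14; dissipated=2.679
Op 5: CLOSE 1-2: Q_total=7.14, C_total=3.00, V=2.38; Q1=2.38, Q2=4.76; dissipated=0.043
Total dissipated: 79.954 μJ

Answer: 79.95 μJ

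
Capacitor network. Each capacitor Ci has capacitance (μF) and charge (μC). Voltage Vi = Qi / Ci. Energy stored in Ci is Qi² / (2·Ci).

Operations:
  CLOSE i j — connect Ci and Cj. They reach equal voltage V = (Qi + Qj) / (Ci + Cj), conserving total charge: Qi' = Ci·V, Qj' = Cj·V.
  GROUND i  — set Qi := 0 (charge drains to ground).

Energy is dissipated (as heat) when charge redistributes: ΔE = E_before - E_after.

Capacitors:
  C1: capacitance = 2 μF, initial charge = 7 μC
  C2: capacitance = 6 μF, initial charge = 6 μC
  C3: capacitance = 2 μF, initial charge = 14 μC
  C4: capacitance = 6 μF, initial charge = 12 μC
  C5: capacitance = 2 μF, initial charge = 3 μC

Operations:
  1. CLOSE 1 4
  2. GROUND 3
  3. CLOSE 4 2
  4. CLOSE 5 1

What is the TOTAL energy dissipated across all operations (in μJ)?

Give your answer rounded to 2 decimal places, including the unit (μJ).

Initial: C1(2μF, Q=7μC, V=3.50V), C2(6μF, Q=6μC, V=1.00V), C3(2μF, Q=14μC, V=7.00V), C4(6μF, Q=12μC, V=2.00V), C5(2μF, Q=3μC, V=1.50V)
Op 1: CLOSE 1-4: Q_total=19.00, C_total=8.00, V=2.38; Q1=4.75, Q4=14.25; dissipated=1.688
Op 2: GROUND 3: Q3=0; energy lost=49.000
Op 3: CLOSE 4-2: Q_total=20.25, C_total=12.00, V=1.69; Q4=10.12, Q2=10.12; dissipated=2.836
Op 4: CLOSE 5-1: Q_total=7.75, C_total=4.00, V=1.94; Q5=3.88, Q1=3.88; dissipated=0.383
Total dissipated: 53.906 μJ

Answer: 53.91 μJ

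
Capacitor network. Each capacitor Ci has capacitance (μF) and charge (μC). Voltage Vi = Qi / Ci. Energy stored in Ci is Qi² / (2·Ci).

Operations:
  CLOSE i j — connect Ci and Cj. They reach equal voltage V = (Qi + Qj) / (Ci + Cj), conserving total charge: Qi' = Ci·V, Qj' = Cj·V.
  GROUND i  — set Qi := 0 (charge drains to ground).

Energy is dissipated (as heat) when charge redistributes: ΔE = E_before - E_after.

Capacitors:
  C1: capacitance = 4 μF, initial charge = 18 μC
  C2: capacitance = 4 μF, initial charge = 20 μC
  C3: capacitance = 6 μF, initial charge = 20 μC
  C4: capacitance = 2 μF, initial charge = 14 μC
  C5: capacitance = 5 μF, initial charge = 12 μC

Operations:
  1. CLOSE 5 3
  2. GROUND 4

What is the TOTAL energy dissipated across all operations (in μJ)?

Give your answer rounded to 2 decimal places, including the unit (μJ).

Answer: 50.19 μJ

Derivation:
Initial: C1(4μF, Q=18μC, V=4.50V), C2(4μF, Q=20μC, V=5.00V), C3(6μF, Q=20μC, V=3.33V), C4(2μF, Q=14μC, V=7.00V), C5(5μF, Q=12μC, V=2.40V)
Op 1: CLOSE 5-3: Q_total=32.00, C_total=11.00, V=2.91; Q5=14.55, Q3=17.45; dissipated=1.188
Op 2: GROUND 4: Q4=0; energy lost=49.000
Total dissipated: 50.188 μJ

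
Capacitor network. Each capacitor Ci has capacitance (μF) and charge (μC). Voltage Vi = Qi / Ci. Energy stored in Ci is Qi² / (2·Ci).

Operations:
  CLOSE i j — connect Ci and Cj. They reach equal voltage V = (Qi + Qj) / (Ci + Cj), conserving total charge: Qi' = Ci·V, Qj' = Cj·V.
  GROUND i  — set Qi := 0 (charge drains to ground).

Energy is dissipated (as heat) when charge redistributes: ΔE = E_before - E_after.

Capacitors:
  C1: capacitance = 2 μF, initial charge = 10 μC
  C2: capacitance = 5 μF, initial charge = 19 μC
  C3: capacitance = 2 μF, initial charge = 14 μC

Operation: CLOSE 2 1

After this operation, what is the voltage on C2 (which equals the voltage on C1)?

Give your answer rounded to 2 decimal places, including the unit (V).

Initial: C1(2μF, Q=10μC, V=5.00V), C2(5μF, Q=19μC, V=3.80V), C3(2μF, Q=14μC, V=7.00V)
Op 1: CLOSE 2-1: Q_total=29.00, C_total=7.00, V=4.14; Q2=20.71, Q1=8.29; dissipated=1.029

Answer: 4.14 V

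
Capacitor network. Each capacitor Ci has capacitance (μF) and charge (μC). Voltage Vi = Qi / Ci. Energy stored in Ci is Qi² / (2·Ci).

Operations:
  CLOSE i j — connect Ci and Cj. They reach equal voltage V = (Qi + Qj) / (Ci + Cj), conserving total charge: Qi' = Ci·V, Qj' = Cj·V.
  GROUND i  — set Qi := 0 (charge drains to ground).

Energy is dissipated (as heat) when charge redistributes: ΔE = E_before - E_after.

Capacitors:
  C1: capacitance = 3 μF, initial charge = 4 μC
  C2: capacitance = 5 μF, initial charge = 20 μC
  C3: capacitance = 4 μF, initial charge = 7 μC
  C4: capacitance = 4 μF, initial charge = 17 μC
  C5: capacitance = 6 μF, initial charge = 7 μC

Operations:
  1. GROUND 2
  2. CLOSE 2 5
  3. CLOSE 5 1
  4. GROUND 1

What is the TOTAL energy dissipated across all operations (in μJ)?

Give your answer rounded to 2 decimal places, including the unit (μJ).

Answer: 43.47 μJ

Derivation:
Initial: C1(3μF, Q=4μC, V=1.33V), C2(5μF, Q=20μC, V=4.00V), C3(4μF, Q=7μC, V=1.75V), C4(4μF, Q=17μC, V=4.25V), C5(6μF, Q=7μC, V=1.17V)
Op 1: GROUND 2: Q2=0; energy lost=40.000
Op 2: CLOSE 2-5: Q_total=7.00, C_total=11.00, V=0.64; Q2=3.18, Q5=3.82; dissipated=1.856
Op 3: CLOSE 5-1: Q_total=7.82, C_total=9.00, V=0.87; Q5=5.21, Q1=2.61; dissipated=0.486
Op 4: GROUND 1: Q1=0; energy lost=1.132
Total dissipated: 43.474 μJ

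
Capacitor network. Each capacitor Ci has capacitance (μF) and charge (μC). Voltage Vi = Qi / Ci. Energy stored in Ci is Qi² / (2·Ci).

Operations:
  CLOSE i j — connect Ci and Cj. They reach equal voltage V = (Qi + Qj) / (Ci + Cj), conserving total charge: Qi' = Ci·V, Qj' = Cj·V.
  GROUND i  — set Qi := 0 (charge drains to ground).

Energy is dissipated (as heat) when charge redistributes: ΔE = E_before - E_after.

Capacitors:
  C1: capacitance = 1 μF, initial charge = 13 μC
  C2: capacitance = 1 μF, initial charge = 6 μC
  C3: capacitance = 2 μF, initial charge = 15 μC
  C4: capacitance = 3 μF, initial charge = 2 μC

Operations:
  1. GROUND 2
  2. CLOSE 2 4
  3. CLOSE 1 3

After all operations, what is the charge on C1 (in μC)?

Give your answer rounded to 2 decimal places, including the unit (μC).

Initial: C1(1μF, Q=13μC, V=13.00V), C2(1μF, Q=6μC, V=6.00V), C3(2μF, Q=15μC, V=7.50V), C4(3μF, Q=2μC, V=0.67V)
Op 1: GROUND 2: Q2=0; energy lost=18.000
Op 2: CLOSE 2-4: Q_total=2.00, C_total=4.00, V=0.50; Q2=0.50, Q4=1.50; dissipated=0.167
Op 3: CLOSE 1-3: Q_total=28.00, C_total=3.00, V=9.33; Q1=9.33, Q3=18.67; dissipated=10.083
Final charges: Q1=9.33, Q2=0.50, Q3=18.67, Q4=1.50

Answer: 9.33 μC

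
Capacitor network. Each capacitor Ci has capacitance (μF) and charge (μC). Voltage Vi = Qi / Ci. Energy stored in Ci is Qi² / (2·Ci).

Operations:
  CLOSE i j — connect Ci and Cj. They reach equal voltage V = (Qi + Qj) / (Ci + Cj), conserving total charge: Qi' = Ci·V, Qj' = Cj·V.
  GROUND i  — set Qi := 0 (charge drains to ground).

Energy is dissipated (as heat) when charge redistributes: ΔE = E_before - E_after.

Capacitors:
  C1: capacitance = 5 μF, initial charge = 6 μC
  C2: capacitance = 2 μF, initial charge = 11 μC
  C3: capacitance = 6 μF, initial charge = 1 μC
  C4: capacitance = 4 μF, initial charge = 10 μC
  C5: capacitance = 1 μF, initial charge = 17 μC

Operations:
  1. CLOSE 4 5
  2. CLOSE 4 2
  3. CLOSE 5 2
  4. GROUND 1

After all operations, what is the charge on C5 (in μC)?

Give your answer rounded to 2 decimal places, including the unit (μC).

Initial: C1(5μF, Q=6μC, V=1.20V), C2(2μF, Q=11μC, V=5.50V), C3(6μF, Q=1μC, V=0.17V), C4(4μF, Q=10μC, V=2.50V), C5(1μF, Q=17μC, V=17.00V)
Op 1: CLOSE 4-5: Q_total=27.00, C_total=5.00, V=5.40; Q4=21.60, Q5=5.40; dissipated=84.100
Op 2: CLOSE 4-2: Q_total=32.60, C_total=6.00, V=5.43; Q4=21.73, Q2=10.87; dissipated=0.007
Op 3: CLOSE 5-2: Q_total=16.27, C_total=3.00, V=5.42; Q5=5.42, Q2=10.84; dissipated=0.000
Op 4: GROUND 1: Q1=0; energy lost=3.600
Final charges: Q1=0.00, Q2=10.84, Q3=1.00, Q4=21.73, Q5=5.42

Answer: 5.42 μC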